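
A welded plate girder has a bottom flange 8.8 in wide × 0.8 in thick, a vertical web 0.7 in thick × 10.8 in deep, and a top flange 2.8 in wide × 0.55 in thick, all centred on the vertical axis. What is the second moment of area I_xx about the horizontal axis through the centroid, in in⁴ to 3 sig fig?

I_xx ≈ 297 in⁴

Split into non-overlapping primitives; take the origin at the lower-left of the bounding box.
Bottom plate: 8.8 × 0.8, A = 7.04 in², y = 0.4 in, Ī = 0.37547 in⁴.
Web plate: 0.7 × 10.8, A = 7.56 in², y = 6.2 in, Ī = 73.483 in⁴.
Top plate: 2.8 × 0.55, A = 1.54 in², y = 11.875 in, Ī = 0.038821 in⁴.
Centroid: ȳ = ΣA·y / ΣA = 4.2116 in.
Transfer each piece to the horizontal axis through the centroid using Ī + A·d² with d = y − 4.2116:
  bottom plate: d = -3.8116 in → contributes +102.66 in⁴
  web plate: d = 1.9884 in → contributes +103.37 in⁴
  top plate: d = 7.6634 in → contributes +90.479 in⁴
Total I = 296.51 in⁴.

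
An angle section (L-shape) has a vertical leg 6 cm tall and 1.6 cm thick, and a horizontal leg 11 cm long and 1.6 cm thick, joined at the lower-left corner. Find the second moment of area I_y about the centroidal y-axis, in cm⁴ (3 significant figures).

I_y ≈ 290 cm⁴

Break the section into simple shapes (no overlaps), measuring from the bottom-left corner of the bounding box.
Vertical leg: 1.6 × 6, A = 9.6 cm², x = 0.8 cm, Ī = 2.048 cm⁴.
Horizontal leg (remainder): 9.4 × 1.6, A = 15.04 cm², x = 6.3 cm, Ī = 110.74 cm⁴.
Centroid: x̄ = ΣA·x / ΣA = 4.1571 cm.
Transfer each piece to the centroidal y-axis using Ī + A·d² with d = x − 4.1571:
  vertical leg: d = -3.3571 cm → contributes +110.24 cm⁴
  horizontal leg (remainder): d = 2.1429 cm → contributes +179.81 cm⁴
Total I = 290.05 cm⁴.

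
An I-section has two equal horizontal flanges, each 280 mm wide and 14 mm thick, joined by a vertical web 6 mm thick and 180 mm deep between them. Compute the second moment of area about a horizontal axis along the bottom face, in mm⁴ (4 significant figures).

Split into non-overlapping primitives; take the origin at the lower-left of the bounding box.
Bottom flange: 280 × 14, A = 3 920 mm², y = 7 mm, Ī = 64026.7 mm⁴.
Web: 6 × 180, A = 1 080 mm², y = 104 mm, Ī = 2 916 000 mm⁴.
Top flange: 280 × 14, A = 3 920 mm², y = 201 mm, Ī = 64026.7 mm⁴.
Transfer each piece to the base of the section using Ī + A·d² with d = y − 0:
  bottom flange: d = 7 mm → contributes +256 107 mm⁴
  web: d = 104 mm → contributes +14 597 280 mm⁴
  top flange: d = 201 mm → contributes +158 435 947 mm⁴
Total I = 173 289 333 mm⁴.

I_base ≈ 1.733 × 10⁸ mm⁴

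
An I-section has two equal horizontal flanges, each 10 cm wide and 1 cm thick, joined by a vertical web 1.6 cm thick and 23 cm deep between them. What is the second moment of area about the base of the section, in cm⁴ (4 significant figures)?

I_base ≈ 1.338 × 10⁴ cm⁴

Treat the section as a set of non-overlapping primitives; coordinates are from the bounding-box lower-left.
Bottom flange: 10 × 1, A = 10 cm², y = 0.5 cm, Ī = 0.833333 cm⁴.
Web: 1.6 × 23, A = 36.8 cm², y = 12.5 cm, Ī = 1622.27 cm⁴.
Top flange: 10 × 1, A = 10 cm², y = 24.5 cm, Ī = 0.833333 cm⁴.
Transfer each piece to the base of the section using Ī + A·d² with d = y − 0:
  bottom flange: d = 0.5 cm → contributes +3.33333 cm⁴
  web: d = 12.5 cm → contributes +7372.27 cm⁴
  top flange: d = 24.5 cm → contributes +6003.33 cm⁴
Total I = 13378.9 cm⁴.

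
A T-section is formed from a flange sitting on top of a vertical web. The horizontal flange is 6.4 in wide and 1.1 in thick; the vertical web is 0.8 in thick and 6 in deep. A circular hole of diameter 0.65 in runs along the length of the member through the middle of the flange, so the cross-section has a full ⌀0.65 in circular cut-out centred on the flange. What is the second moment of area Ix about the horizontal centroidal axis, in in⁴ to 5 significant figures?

Ix ≈ 50.362 in⁴

Treat the section as a set of non-overlapping primitives; coordinates are from the bounding-box lower-left.
Flange: 6.4 × 1.1, A = 7.04 in², y = 6.55 in, Ī = 0.7098667 in⁴.
Web: 0.8 × 6, A = 4.8 in², y = 3 in, Ī = 14.4 in⁴.
Hole (subtracted): ⌀0.65, A = 0.3318307 in², y = 6.55 in, Ī = 0.008762405 in⁴.
Centroid: ȳ = ΣA·y / ΣA = 5.069313 in.
Transfer each piece to the horizontal centroidal axis using Ī + A·d² with d = y − 5.069313:
  flange: d = 1.480687 in → contributes +16.14461 in⁴
  web: d = -2.069313 in → contributes +34.95386 in⁴
  hole: d = 1.480687 in → contributes −0.7362797 in⁴
Total I = 50.36219 in⁴.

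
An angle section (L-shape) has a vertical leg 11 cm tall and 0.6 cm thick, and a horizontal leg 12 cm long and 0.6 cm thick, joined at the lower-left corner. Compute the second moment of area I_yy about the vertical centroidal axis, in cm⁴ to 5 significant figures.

I_yy ≈ 195.20 cm⁴

Treat the section as a set of non-overlapping primitives; coordinates are from the bounding-box lower-left.
Vertical leg: 0.6 × 11, A = 6.6 cm², x = 0.3 cm, Ī = 0.198 cm⁴.
Horizontal leg (remainder): 11.4 × 0.6, A = 6.84 cm², x = 6.3 cm, Ī = 74.0772 cm⁴.
Centroid: x̄ = ΣA·x / ΣA = 3.353571 cm.
Transfer each piece to the vertical centroidal axis using Ī + A·d² with d = x − 3.353571:
  vertical leg: d = -3.053571 cm → contributes +61.73837 cm⁴
  horizontal leg (remainder): d = 2.946429 cm → contributes +133.4583 cm⁴
Total I = 195.1966 cm⁴.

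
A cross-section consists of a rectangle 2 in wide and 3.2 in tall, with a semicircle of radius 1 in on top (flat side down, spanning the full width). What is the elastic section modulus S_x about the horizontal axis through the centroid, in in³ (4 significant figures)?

S_x ≈ 4.879 in³

Decompose the section into non-overlapping parts with the origin at the bottom-left of its bounding rectangle.
Rectangular body: 2 × 3.2, A = 6.4 in², y = 1.6 in, Ī = 5.46133 in⁴.
Semicircular cap: semicircle r = 1, A = 1.5708 in², y = 3.62441 in, Ī = 0.109757 in⁴.
Centroid: ȳ = ΣA·y / ΣA = 1.99895 in.
Transfer each piece to the horizontal axis through the centroid using Ī + A·d² with d = y − 1.99895:
  rectangular body: d = -0.398949 in → contributes +6.47996 in⁴
  semicircular cap: d = 1.62546 in → contributes +4.26001 in⁴
Total I = 10.74 in⁴.
Extreme fibre distance c = 2.20105 in; S = I/c = 4.87947 in³.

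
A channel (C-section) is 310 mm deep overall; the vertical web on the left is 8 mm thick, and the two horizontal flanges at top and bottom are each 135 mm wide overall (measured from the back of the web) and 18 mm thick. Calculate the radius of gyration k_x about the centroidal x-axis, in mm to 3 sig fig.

k_x ≈ 129 mm

Decompose the section into non-overlapping parts with the origin at the bottom-left of its bounding rectangle.
Web: 8 × 310, A = 2 480 mm², y = 155 mm, Ī = 19 860 667 mm⁴.
Top flange (beyond web): 127 × 18, A = 2 286 mm², y = 301 mm, Ī = 61 722 mm⁴.
Bottom flange (beyond web): 127 × 18, A = 2 286 mm², y = 9 mm, Ī = 61 722 mm⁴.
By symmetry the centroid is at mid-height, ȳ = 155 mm.
Transfer each piece to the centroidal x-axis using Ī + A·d² with d = y − 155:
  web: d = 0 mm → contributes +19 860 667 mm⁴
  top flange (beyond web): d = 146 mm → contributes +48 790 098 mm⁴
  bottom flange (beyond web): d = -146 mm → contributes +48 790 098 mm⁴
Total I = 117 440 863 mm⁴.
Radius of gyration: k = √(I/A) = √(117 440 863 / 7 052) = 129.05 mm.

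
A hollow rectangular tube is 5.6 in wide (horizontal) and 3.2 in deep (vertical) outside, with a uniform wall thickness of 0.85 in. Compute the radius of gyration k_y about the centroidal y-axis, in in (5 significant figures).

k_y ≈ 1.8071 in

Treat the section as a set of non-overlapping primitives; coordinates are from the bounding-box lower-left.
Outer rectangle: 5.6 × 3.2, A = 17.92 in², x = 2.8 in, Ī = 46.83093 in⁴.
Inner void (subtracted): 3.9 × 1.5, A = 5.85 in², x = 2.8 in, Ī = 7.414875 in⁴.
By symmetry the centroid is at mid-width, x̄ = 2.8 in.
All pieces are centred on the centroidal y-axis, so I = ΣĪ (holes subtracted) = 39.41606 in⁴.
Radius of gyration: k = √(I/A) = √(39.41606 / 12.07) = 1.807103 in.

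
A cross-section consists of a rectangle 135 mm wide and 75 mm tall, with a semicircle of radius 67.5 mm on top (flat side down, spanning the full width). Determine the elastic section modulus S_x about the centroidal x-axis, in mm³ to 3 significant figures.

S_x ≈ 3.27 × 10⁵ mm³

Treat the section as a set of non-overlapping primitives; coordinates are from the bounding-box lower-left.
Rectangular body: 135 × 75, A = 10 125 mm², y = 37.5 mm, Ī = 4 746 094 mm⁴.
Semicircular cap: semicircle r = 67.5, A = 7156.9 mm², y = 103.65 mm, Ī = 2 278 490 mm⁴.
Centroid: ȳ = ΣA·y / ΣA = 64.894 mm.
Transfer each piece to the centroidal x-axis using Ī + A·d² with d = y − 64.894:
  rectangular body: d = -27.394 mm → contributes +12 344 051 mm⁴
  semicircular cap: d = 38.754 mm → contributes +13 027 401 mm⁴
Total I = 25 371 452 mm⁴.
Extreme fibre distance c = 77.606 mm; S = I/c = 326 925 mm³.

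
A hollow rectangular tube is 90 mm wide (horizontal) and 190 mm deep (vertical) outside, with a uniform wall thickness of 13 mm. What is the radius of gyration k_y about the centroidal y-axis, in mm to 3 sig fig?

Decompose the section into non-overlapping parts with the origin at the bottom-left of its bounding rectangle.
Outer rectangle: 90 × 190, A = 17 100 mm², x = 45 mm, Ī = 11 542 500 mm⁴.
Inner void (subtracted): 64 × 164, A = 10 496 mm², x = 45 mm, Ī = 3 582 635 mm⁴.
By symmetry the centroid is at mid-width, x̄ = 45 mm.
All pieces are centred on the centroidal y-axis, so I = ΣĪ (holes subtracted) = 7 959 865 mm⁴.
Radius of gyration: k = √(I/A) = √(7 959 865 / 6 604) = 34.718 mm.

k_y ≈ 34.7 mm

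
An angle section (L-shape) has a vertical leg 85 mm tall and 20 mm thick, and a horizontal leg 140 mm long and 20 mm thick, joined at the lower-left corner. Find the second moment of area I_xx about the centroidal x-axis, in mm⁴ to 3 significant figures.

I_xx ≈ 2.15 × 10⁶ mm⁴

Treat the section as a set of non-overlapping primitives; coordinates are from the bounding-box lower-left.
Vertical leg: 20 × 85, A = 1 700 mm², y = 42.5 mm, Ī = 1 023 542 mm⁴.
Horizontal leg (remainder): 120 × 20, A = 2 400 mm², y = 10 mm, Ī = 80 000 mm⁴.
Centroid: ȳ = ΣA·y / ΣA = 23.476 mm.
Transfer each piece to the centroidal x-axis using Ī + A·d² with d = y − 23.476:
  vertical leg: d = 19.024 mm → contributes +1 638 818 mm⁴
  horizontal leg (remainder): d = -13.476 mm → contributes +515 821 mm⁴
Total I = 2 154 639 mm⁴.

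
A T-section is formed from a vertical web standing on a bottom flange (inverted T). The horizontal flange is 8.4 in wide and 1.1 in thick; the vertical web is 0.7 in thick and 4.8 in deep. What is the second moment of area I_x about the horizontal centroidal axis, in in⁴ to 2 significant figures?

Treat the section as a set of non-overlapping primitives; coordinates are from the bounding-box lower-left.
Flange: 8.4 × 1.1, A = 9.24 in², y = 0.55 in, Ī = 0.9317 in⁴.
Web: 0.7 × 4.8, A = 3.36 in², y = 3.5 in, Ī = 6.451 in⁴.
Centroid: ȳ = ΣA·y / ΣA = 1.337 in.
Transfer each piece to the horizontal centroidal axis using Ī + A·d² with d = y − 1.337:
  flange: d = -0.7867 in → contributes +6.65 in⁴
  web: d = 2.163 in → contributes +22.18 in⁴
Total I = 28.83 in⁴.

I_x ≈ 29 in⁴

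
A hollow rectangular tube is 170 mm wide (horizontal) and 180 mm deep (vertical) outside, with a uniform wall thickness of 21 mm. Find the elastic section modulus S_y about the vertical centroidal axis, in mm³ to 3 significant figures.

S_y ≈ 5.83 × 10⁵ mm³

Break the section into simple shapes (no overlaps), measuring from the bottom-left corner of the bounding box.
Outer rectangle: 170 × 180, A = 30 600 mm², x = 85 mm, Ī = 73 695 000 mm⁴.
Inner void (subtracted): 128 × 138, A = 17 664 mm², x = 85 mm, Ī = 24 117 248 mm⁴.
By symmetry the centroid is at mid-width, x̄ = 85 mm.
All pieces are centred on the vertical centroidal axis, so I = ΣĪ (holes subtracted) = 49 577 752 mm⁴.
Extreme fibre distance c = 85 mm; S = I/c = 583 268 mm³.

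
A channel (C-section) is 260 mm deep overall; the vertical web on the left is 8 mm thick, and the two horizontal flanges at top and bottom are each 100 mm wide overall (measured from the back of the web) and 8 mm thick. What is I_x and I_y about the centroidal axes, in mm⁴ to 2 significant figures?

Treat the section as a set of non-overlapping primitives; coordinates are from the bounding-box lower-left.
Web: 8 × 260, A = 2 080 mm², y = 130 mm, Ī = 11 717 333 mm⁴.
Top flange (beyond web): 92 × 8, A = 736 mm², y = 256 mm, Ī = 3 925 mm⁴.
Bottom flange (beyond web): 92 × 8, A = 736 mm², y = 4 mm, Ī = 3 925 mm⁴.
By symmetry the centroid is at mid-height, ȳ = 130 mm.
Transfer each piece to the centroidal x-axis using Ī + A·d² with d = y − 130:
  web: d = 0 mm → contributes +11 717 333 mm⁴
  top flange (beyond web): d = 126 mm → contributes +11 688 661 mm⁴
  bottom flange (beyond web): d = -126 mm → contributes +11 688 661 mm⁴
Total I = 35 094 656 mm⁴.
For the y-axis: x̄ = 24.72 mm.
Repeating about the centroidal y-axis gives I_y = 3 204 299 mm⁴.

I_x ≈ 3.5 × 10⁷ mm⁴, I_y ≈ 3.2 × 10⁶ mm⁴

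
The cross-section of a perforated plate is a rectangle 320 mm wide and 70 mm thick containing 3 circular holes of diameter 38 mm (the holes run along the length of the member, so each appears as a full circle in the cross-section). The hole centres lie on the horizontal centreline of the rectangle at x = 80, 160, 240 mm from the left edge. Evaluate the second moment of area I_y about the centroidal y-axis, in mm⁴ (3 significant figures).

I_y ≈ 1.76 × 10⁸ mm⁴

Break the section into simple shapes (no overlaps), measuring from the bottom-left corner of the bounding box.
Plate: 320 × 70, A = 22 400 mm², x = 160 mm, Ī = 191 146 667 mm⁴.
Hole 1 (subtracted): ⌀38, A = 1134.1 mm², x = 80 mm, Ī = 102 354 mm⁴.
Hole 2 (subtracted): ⌀38, A = 1134.1 mm², x = 160 mm, Ī = 102 354 mm⁴.
Hole 3 (subtracted): ⌀38, A = 1134.1 mm², x = 240 mm, Ī = 102 354 mm⁴.
By symmetry the centroid is at mid-width, x̄ = 160 mm.
Transfer each piece to the centroidal y-axis using Ī + A·d² with d = x − 160:
  plate: d = 0 mm → contributes +191 146 667 mm⁴
  hole 1: d = -80 mm → contributes −7 360 690 mm⁴
  hole 2: d = 0 mm → contributes −102 354 mm⁴
  hole 3: d = 80 mm → contributes −7 360 690 mm⁴
Total I = 176 322 934 mm⁴.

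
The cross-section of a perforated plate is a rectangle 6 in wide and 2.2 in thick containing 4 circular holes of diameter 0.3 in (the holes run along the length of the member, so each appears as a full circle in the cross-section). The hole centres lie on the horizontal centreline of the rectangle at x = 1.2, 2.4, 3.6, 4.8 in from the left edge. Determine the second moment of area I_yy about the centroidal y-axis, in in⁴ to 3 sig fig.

I_yy ≈ 39.1 in⁴

Treat the section as a set of non-overlapping primitives; coordinates are from the bounding-box lower-left.
Plate: 6 × 2.2, A = 13.2 in², x = 3 in, Ī = 39.6 in⁴.
Hole 1 (subtracted): ⌀0.3, A = 0.070686 in², x = 1.2 in, Ī = 0.00039761 in⁴.
Hole 2 (subtracted): ⌀0.3, A = 0.070686 in², x = 2.4 in, Ī = 0.00039761 in⁴.
Hole 3 (subtracted): ⌀0.3, A = 0.070686 in², x = 3.6 in, Ī = 0.00039761 in⁴.
Hole 4 (subtracted): ⌀0.3, A = 0.070686 in², x = 4.8 in, Ī = 0.00039761 in⁴.
By symmetry the centroid is at mid-width, x̄ = 3 in.
Transfer each piece to the centroidal y-axis using Ī + A·d² with d = x − 3:
  plate: d = 0 in → contributes +39.6 in⁴
  hole 1: d = -1.8 in → contributes −0.22942 in⁴
  hole 2: d = -0.6 in → contributes −0.025845 in⁴
  hole 3: d = 0.6 in → contributes −0.025845 in⁴
  hole 4: d = 1.8 in → contributes −0.22942 in⁴
Total I = 39.089 in⁴.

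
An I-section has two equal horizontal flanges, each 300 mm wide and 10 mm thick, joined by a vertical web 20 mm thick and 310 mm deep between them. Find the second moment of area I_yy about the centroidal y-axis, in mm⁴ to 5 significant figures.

I_yy ≈ 4.5207 × 10⁷ mm⁴

Break the section into simple shapes (no overlaps), measuring from the bottom-left corner of the bounding box.
Bottom flange: 300 × 10, A = 3 000 mm², x = 150 mm, Ī = 22 500 000 mm⁴.
Web: 20 × 310, A = 6 200 mm², x = 150 mm, Ī = 206666.7 mm⁴.
Top flange: 300 × 10, A = 3 000 mm², x = 150 mm, Ī = 22 500 000 mm⁴.
By symmetry the centroid is at mid-width, x̄ = 150 mm.
All pieces are centred on the centroidal y-axis, so I = ΣĪ = 45 206 667 mm⁴.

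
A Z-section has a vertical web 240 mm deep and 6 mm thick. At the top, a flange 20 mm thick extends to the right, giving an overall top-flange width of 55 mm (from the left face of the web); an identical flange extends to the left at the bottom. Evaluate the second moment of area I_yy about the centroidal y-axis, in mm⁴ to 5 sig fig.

Treat the section as a set of non-overlapping primitives; coordinates are from the bounding-box lower-left.
Web: 6 × 240, A = 1 440 mm², x = 52 mm, Ī = 4 320 mm⁴.
Top flange (beyond web): 49 × 20, A = 980 mm², x = 79.5 mm, Ī = 196081.7 mm⁴.
Bottom flange (beyond web): 49 × 20, A = 980 mm², x = 24.5 mm, Ī = 196081.7 mm⁴.
Centroid: x̄ = ΣA·x / ΣA = 52 mm.
Transfer each piece to the centroidal y-axis using Ī + A·d² with d = x − 52:
  web: d = 0 mm → contributes +4 320 mm⁴
  top flange (beyond web): d = 27.5 mm → contributes +937206.7 mm⁴
  bottom flange (beyond web): d = -27.5 mm → contributes +937206.7 mm⁴
Total I = 1 878 733 mm⁴.

I_yy ≈ 1.8787 × 10⁶ mm⁴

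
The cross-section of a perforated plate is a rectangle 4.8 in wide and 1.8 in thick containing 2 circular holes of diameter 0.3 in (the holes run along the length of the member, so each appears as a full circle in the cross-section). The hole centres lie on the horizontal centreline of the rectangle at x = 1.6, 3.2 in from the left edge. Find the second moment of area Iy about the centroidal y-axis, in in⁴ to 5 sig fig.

Iy ≈ 16.498 in⁴

Split into non-overlapping primitives; take the origin at the lower-left of the bounding box.
Plate: 4.8 × 1.8, A = 8.64 in², x = 2.4 in, Ī = 16.5888 in⁴.
Hole 1 (subtracted): ⌀0.3, A = 0.07068583 in², x = 1.6 in, Ī = 0.0003976078 in⁴.
Hole 2 (subtracted): ⌀0.3, A = 0.07068583 in², x = 3.2 in, Ī = 0.0003976078 in⁴.
By symmetry the centroid is at mid-width, x̄ = 2.4 in.
Transfer each piece to the centroidal y-axis using Ī + A·d² with d = x − 2.4:
  plate: d = 0 in → contributes +16.5888 in⁴
  hole 1: d = -0.8 in → contributes −0.04563654 in⁴
  hole 2: d = 0.8 in → contributes −0.04563654 in⁴
Total I = 16.49753 in⁴.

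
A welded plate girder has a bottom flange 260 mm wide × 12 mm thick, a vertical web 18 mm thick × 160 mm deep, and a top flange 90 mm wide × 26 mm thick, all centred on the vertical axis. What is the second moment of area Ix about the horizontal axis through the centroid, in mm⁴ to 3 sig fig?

Break the section into simple shapes (no overlaps), measuring from the bottom-left corner of the bounding box.
Bottom plate: 260 × 12, A = 3 120 mm², y = 6 mm, Ī = 37 440 mm⁴.
Web plate: 18 × 160, A = 2 880 mm², y = 92 mm, Ī = 6 144 000 mm⁴.
Top plate: 90 × 26, A = 2 340 mm², y = 185 mm, Ī = 131 820 mm⁴.
Centroid: ȳ = ΣA·y / ΣA = 85.921 mm.
Transfer each piece to the horizontal axis through the centroid using Ī + A·d² with d = y − 85.921:
  bottom plate: d = -79.921 mm → contributes +19 965 955 mm⁴
  web plate: d = 6.0791 mm → contributes +6 250 433 mm⁴
  top plate: d = 99.079 mm → contributes +23 102 840 mm⁴
Total I = 49 319 228 mm⁴.

Ix ≈ 4.93 × 10⁷ mm⁴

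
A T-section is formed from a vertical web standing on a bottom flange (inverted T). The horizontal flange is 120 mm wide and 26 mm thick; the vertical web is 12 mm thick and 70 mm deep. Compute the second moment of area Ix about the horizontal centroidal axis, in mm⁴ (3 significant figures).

Decompose the section into non-overlapping parts with the origin at the bottom-left of its bounding rectangle.
Flange: 120 × 26, A = 3 120 mm², y = 13 mm, Ī = 175 760 mm⁴.
Web: 12 × 70, A = 840 mm², y = 61 mm, Ī = 343 000 mm⁴.
Centroid: ȳ = ΣA·y / ΣA = 23.182 mm.
Transfer each piece to the horizontal centroidal axis using Ī + A·d² with d = y − 23.182:
  flange: d = -10.182 mm → contributes +499 209 mm⁴
  web: d = 37.818 mm → contributes +1 544 380 mm⁴
Total I = 2 043 589 mm⁴.

Ix ≈ 2.04 × 10⁶ mm⁴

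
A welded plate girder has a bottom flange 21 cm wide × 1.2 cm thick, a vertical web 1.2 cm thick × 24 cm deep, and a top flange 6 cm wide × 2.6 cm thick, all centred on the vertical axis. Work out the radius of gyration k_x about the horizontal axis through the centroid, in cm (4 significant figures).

Treat the section as a set of non-overlapping primitives; coordinates are from the bounding-box lower-left.
Bottom plate: 21 × 1.2, A = 25.2 cm², y = 0.6 cm, Ī = 3.024 cm⁴.
Web plate: 1.2 × 24, A = 28.8 cm², y = 13.2 cm, Ī = 1382.4 cm⁴.
Top plate: 6 × 2.6, A = 15.6 cm², y = 26.5 cm, Ī = 8.788 cm⁴.
Centroid: ȳ = ΣA·y / ΣA = 11.619 cm.
Transfer each piece to the horizontal axis through the centroid using Ī + A·d² with d = y − 11.619:
  bottom plate: d = -11.019 cm → contributes +3062.75 cm⁴
  web plate: d = 1.58103 cm → contributes +1454.39 cm⁴
  top plate: d = 14.881 cm → contributes +3463.33 cm⁴
Total I = 7980.47 cm⁴.
Radius of gyration: k = √(I/A) = √(7980.47 / 69.6) = 10.708 cm.

k_x ≈ 10.71 cm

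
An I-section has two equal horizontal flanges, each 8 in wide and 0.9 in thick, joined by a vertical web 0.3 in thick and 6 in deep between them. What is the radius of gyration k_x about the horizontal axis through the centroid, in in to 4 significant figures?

k_x ≈ 3.313 in

Split into non-overlapping primitives; take the origin at the lower-left of the bounding box.
Bottom flange: 8 × 0.9, A = 7.2 in², y = 0.45 in, Ī = 0.486 in⁴.
Web: 0.3 × 6, A = 1.8 in², y = 3.9 in, Ī = 5.4 in⁴.
Top flange: 8 × 0.9, A = 7.2 in², y = 7.35 in, Ī = 0.486 in⁴.
By symmetry the centroid is at mid-height, ȳ = 3.9 in.
Transfer each piece to the horizontal axis through the centroid using Ī + A·d² with d = y − 3.9:
  bottom flange: d = -3.45 in → contributes +86.184 in⁴
  web: d = 0 in → contributes +5.4 in⁴
  top flange: d = 3.45 in → contributes +86.184 in⁴
Total I = 177.768 in⁴.
Radius of gyration: k = √(I/A) = √(177.768 / 16.2) = 3.3126 in.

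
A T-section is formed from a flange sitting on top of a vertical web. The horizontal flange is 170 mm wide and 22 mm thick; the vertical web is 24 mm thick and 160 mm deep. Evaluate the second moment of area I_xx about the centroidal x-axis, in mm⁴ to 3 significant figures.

Treat the section as a set of non-overlapping primitives; coordinates are from the bounding-box lower-left.
Flange: 170 × 22, A = 3 740 mm², y = 171 mm, Ī = 150 847 mm⁴.
Web: 24 × 160, A = 3 840 mm², y = 80 mm, Ī = 8 192 000 mm⁴.
Centroid: ȳ = ΣA·y / ΣA = 124.9 mm.
Transfer each piece to the centroidal x-axis using Ī + A·d² with d = y − 124.9:
  flange: d = 46.1 mm → contributes +8 099 223 mm⁴
  web: d = -44.9 mm → contributes +15 933 387 mm⁴
Total I = 24 032 610 mm⁴.

I_xx ≈ 2.40 × 10⁷ mm⁴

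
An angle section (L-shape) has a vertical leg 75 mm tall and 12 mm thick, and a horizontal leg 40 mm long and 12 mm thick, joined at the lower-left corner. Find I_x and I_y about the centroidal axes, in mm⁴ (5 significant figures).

I_x ≈ 6.6867 × 10⁵ mm⁴, I_y ≈ 1.3062 × 10⁵ mm⁴

Treat the section as a set of non-overlapping primitives; coordinates are from the bounding-box lower-left.
Vertical leg: 12 × 75, A = 900 mm², y = 37.5 mm, Ī = 421 875 mm⁴.
Horizontal leg (remainder): 28 × 12, A = 336 mm², y = 6 mm, Ī = 4 032 mm⁴.
Centroid: ȳ = ΣA·y / ΣA = 28.93689 mm.
Transfer each piece to the centroidal x-axis using Ī + A·d² with d = y − 28.93689:
  vertical leg: d = 8.563107 mm → contributes +487869.1 mm⁴
  horizontal leg (remainder): d = -22.93689 mm → contributes +180 802 mm⁴
Total I = 668671.1 mm⁴.
For the y-axis: x̄ = 11.43689 mm.
Repeating about the centroidal y-axis gives I_y = 130616.1 mm⁴.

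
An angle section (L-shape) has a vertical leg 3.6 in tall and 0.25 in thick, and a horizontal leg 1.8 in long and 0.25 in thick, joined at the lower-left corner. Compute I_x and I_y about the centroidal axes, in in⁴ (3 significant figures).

I_x ≈ 1.73 in⁴, I_y ≈ 0.302 in⁴

Decompose the section into non-overlapping parts with the origin at the bottom-left of its bounding rectangle.
Vertical leg: 0.25 × 3.6, A = 0.9 in², y = 1.8 in, Ī = 0.972 in⁴.
Horizontal leg (remainder): 1.55 × 0.25, A = 0.3875 in², y = 0.125 in, Ī = 0.0020182 in⁴.
Centroid: ȳ = ΣA·y / ΣA = 1.2959 in.
Transfer each piece to the centroidal x-axis using Ī + A·d² with d = y − 1.2959:
  vertical leg: d = 0.50413 in → contributes +1.2007 in⁴
  horizontal leg (remainder): d = -1.1709 in → contributes +0.53326 in⁴
Total I = 1.734 in⁴.
For the y-axis: x̄ = 0.39587 in.
Repeating about the centroidal y-axis gives I_y = 0.30168 in⁴.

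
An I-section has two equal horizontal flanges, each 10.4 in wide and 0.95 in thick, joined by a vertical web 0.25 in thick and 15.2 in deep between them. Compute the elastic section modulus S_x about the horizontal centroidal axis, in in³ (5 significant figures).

S_x ≈ 159.43 in³

Split into non-overlapping primitives; take the origin at the lower-left of the bounding box.
Bottom flange: 10.4 × 0.95, A = 9.88 in², y = 0.475 in, Ī = 0.7430583 in⁴.
Web: 0.25 × 15.2, A = 3.8 in², y = 8.55 in, Ī = 73.16267 in⁴.
Top flange: 10.4 × 0.95, A = 9.88 in², y = 16.625 in, Ī = 0.7430583 in⁴.
By symmetry the centroid is at mid-height, ȳ = 8.55 in.
Transfer each piece to the horizontal centroidal axis using Ī + A·d² with d = y − 8.55:
  bottom flange: d = -8.075 in → contributes +644.9746 in⁴
  web: d = 0 in → contributes +73.16267 in⁴
  top flange: d = 8.075 in → contributes +644.9746 in⁴
Total I = 1363.112 in⁴.
Extreme fibre distance c = 8.55 in; S = I/c = 159.4283 in³.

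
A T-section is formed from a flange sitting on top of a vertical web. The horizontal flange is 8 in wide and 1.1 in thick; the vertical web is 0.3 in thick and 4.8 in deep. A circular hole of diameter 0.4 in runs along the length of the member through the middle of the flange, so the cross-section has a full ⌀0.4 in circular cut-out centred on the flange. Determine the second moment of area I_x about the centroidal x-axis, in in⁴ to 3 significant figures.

Treat the section as a set of non-overlapping primitives; coordinates are from the bounding-box lower-left.
Flange: 8 × 1.1, A = 8.8 in², y = 5.35 in, Ī = 0.88733 in⁴.
Web: 0.3 × 4.8, A = 1.44 in², y = 2.4 in, Ī = 2.7648 in⁴.
Hole (subtracted): ⌀0.4, A = 0.12566 in², y = 5.35 in, Ī = 0.0012566 in⁴.
Centroid: ȳ = ΣA·y / ΣA = 4.93 in.
Transfer each piece to the centroidal x-axis using Ī + A·d² with d = y − 4.93:
  flange: d = 0.42 in → contributes +2.4396 in⁴
  web: d = -2.53 in → contributes +11.982 in⁴
  hole: d = 0.42 in → contributes −0.023423 in⁴
Total I = 14.398 in⁴.

I_x ≈ 14.4 in⁴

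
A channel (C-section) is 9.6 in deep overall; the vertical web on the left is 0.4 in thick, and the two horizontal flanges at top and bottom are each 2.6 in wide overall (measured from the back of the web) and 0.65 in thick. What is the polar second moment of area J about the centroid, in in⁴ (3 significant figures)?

Split into non-overlapping primitives; take the origin at the lower-left of the bounding box.
Web: 0.4 × 9.6, A = 3.84 in², y = 4.8 in, Ī = 29.491 in⁴.
Top flange (beyond web): 2.2 × 0.65, A = 1.43 in², y = 9.275 in, Ī = 0.050348 in⁴.
Bottom flange (beyond web): 2.2 × 0.65, A = 1.43 in², y = 0.325 in, Ī = 0.050348 in⁴.
By symmetry the centroid is at mid-height, ȳ = 4.8 in.
Transfer each piece to the centroidal x-axis using Ī + A·d² with d = y − 4.8:
  web: d = 0 in → contributes +29.491 in⁴
  top flange (beyond web): d = 4.475 in → contributes +28.687 in⁴
  bottom flange (beyond web): d = -4.475 in → contributes +28.687 in⁴
Total I = 86.865 in⁴.
For the y-axis: x̄ = 0.75493 in.
Repeating about the centroidal y-axis gives I_y = 3.9749 in⁴.
Polar second moment: J = I_x + I_y = 90.84 in⁴.

J ≈ 90.8 in⁴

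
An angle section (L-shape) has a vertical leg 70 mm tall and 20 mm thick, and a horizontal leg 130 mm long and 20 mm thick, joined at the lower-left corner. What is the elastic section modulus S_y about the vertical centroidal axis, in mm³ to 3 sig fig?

Decompose the section into non-overlapping parts with the origin at the bottom-left of its bounding rectangle.
Vertical leg: 20 × 70, A = 1 400 mm², x = 10 mm, Ī = 46 667 mm⁴.
Horizontal leg (remainder): 110 × 20, A = 2 200 mm², x = 75 mm, Ī = 2 218 333 mm⁴.
Centroid: x̄ = ΣA·x / ΣA = 49.722 mm.
Transfer each piece to the vertical centroidal axis using Ī + A·d² with d = x − 49.722:
  vertical leg: d = -39.722 mm → contributes +2 255 664 mm⁴
  horizontal leg (remainder): d = 25.278 mm → contributes +3 624 059 mm⁴
Total I = 5 879 722 mm⁴.
Extreme fibre distance c = 80.278 mm; S = I/c = 73 242 mm³.

S_y ≈ 7.32 × 10⁴ mm³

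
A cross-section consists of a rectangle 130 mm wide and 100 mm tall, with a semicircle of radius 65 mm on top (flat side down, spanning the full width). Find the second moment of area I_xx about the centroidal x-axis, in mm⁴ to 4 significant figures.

I_xx ≈ 3.924 × 10⁷ mm⁴

Break the section into simple shapes (no overlaps), measuring from the bottom-left corner of the bounding box.
Rectangular body: 130 × 100, A = 13 000 mm², y = 50 mm, Ī = 10 833 333 mm⁴.
Semicircular cap: semicircle r = 65, A = 6636.61 mm², y = 127.587 mm, Ī = 1 959 230 mm⁴.
Centroid: ȳ = ΣA·y / ΣA = 76.2221 mm.
Transfer each piece to the centroidal x-axis using Ī + A·d² with d = y − 76.2221:
  rectangular body: d = -26.2221 mm → contributes +19 772 142 mm⁴
  semicircular cap: d = 51.3647 mm → contributes +19 468 837 mm⁴
Total I = 39 240 978 mm⁴.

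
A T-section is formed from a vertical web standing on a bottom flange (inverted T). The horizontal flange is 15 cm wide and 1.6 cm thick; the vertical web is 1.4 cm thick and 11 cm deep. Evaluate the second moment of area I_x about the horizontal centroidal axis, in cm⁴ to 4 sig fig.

Break the section into simple shapes (no overlaps), measuring from the bottom-left corner of the bounding box.
Flange: 15 × 1.6, A = 24 cm², y = 0.8 cm, Ī = 5.12 cm⁴.
Web: 1.4 × 11, A = 15.4 cm², y = 7.1 cm, Ī = 155.283 cm⁴.
Centroid: ȳ = ΣA·y / ΣA = 3.26244 cm.
Transfer each piece to the horizontal centroidal axis using Ī + A·d² with d = y − 3.26244:
  flange: d = -2.46244 cm → contributes +150.646 cm⁴
  web: d = 3.83756 cm → contributes +382.077 cm⁴
Total I = 532.724 cm⁴.

I_x ≈ 532.7 cm⁴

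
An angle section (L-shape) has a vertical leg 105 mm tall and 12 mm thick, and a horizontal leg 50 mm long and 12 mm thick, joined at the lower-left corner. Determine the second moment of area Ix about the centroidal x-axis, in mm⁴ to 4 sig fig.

Ix ≈ 1.887 × 10⁶ mm⁴

Decompose the section into non-overlapping parts with the origin at the bottom-left of its bounding rectangle.
Vertical leg: 12 × 105, A = 1 260 mm², y = 52.5 mm, Ī = 1 157 625 mm⁴.
Horizontal leg (remainder): 38 × 12, A = 456 mm², y = 6 mm, Ī = 5 472 mm⁴.
Centroid: ȳ = ΣA·y / ΣA = 40.1434 mm.
Transfer each piece to the centroidal x-axis using Ī + A·d² with d = y − 40.1434:
  vertical leg: d = 12.3566 mm → contributes +1 350 010 mm⁴
  horizontal leg (remainder): d = -34.1434 mm → contributes +537 063 mm⁴
Total I = 1 887 073 mm⁴.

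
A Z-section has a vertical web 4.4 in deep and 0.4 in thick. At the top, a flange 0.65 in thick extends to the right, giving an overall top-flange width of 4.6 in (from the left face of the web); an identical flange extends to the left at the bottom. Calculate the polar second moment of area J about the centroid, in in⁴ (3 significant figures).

J ≈ 59.2 in⁴

Decompose the section into non-overlapping parts with the origin at the bottom-left of its bounding rectangle.
Web: 0.4 × 4.4, A = 1.76 in², y = 2.2 in, Ī = 2.8395 in⁴.
Top flange (beyond web): 4.2 × 0.65, A = 2.73 in², y = 4.075 in, Ī = 0.096119 in⁴.
Bottom flange (beyond web): 4.2 × 0.65, A = 2.73 in², y = 0.325 in, Ī = 0.096119 in⁴.
Centroid: ȳ = ΣA·y / ΣA = 2.2 in.
Transfer each piece to the centroidal x-axis using Ī + A·d² with d = y − 2.2:
  web: d = 0 in → contributes +2.8395 in⁴
  top flange (beyond web): d = 1.875 in → contributes +9.6938 in⁴
  bottom flange (beyond web): d = -1.875 in → contributes +9.6938 in⁴
Total I = 22.227 in⁴.
For the y-axis: x̄ = 4.4 in.
Repeating about the centroidal y-axis gives I_y = 36.933 in⁴.
Polar second moment: J = I_x + I_y = 59.16 in⁴.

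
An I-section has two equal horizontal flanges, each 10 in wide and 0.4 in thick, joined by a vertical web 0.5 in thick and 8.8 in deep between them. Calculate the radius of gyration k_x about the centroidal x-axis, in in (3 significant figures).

Treat the section as a set of non-overlapping primitives; coordinates are from the bounding-box lower-left.
Bottom flange: 10 × 0.4, A = 4 in², y = 0.2 in, Ī = 0.053333 in⁴.
Web: 0.5 × 8.8, A = 4.4 in², y = 4.8 in, Ī = 28.395 in⁴.
Top flange: 10 × 0.4, A = 4 in², y = 9.4 in, Ī = 0.053333 in⁴.
By symmetry the centroid is at mid-height, ȳ = 4.8 in.
Transfer each piece to the centroidal x-axis using Ī + A·d² with d = y − 4.8:
  bottom flange: d = -4.6 in → contributes +84.693 in⁴
  web: d = 0 in → contributes +28.395 in⁴
  top flange: d = 4.6 in → contributes +84.693 in⁴
Total I = 197.78 in⁴.
Radius of gyration: k = √(I/A) = √(197.78 / 12.4) = 3.9938 in.

k_x ≈ 3.99 in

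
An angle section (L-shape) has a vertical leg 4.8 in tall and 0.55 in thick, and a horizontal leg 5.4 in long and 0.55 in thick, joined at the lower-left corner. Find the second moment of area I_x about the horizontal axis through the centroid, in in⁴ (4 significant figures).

I_x ≈ 11.13 in⁴

Break the section into simple shapes (no overlaps), measuring from the bottom-left corner of the bounding box.
Vertical leg: 0.55 × 4.8, A = 2.64 in², y = 2.4 in, Ī = 5.0688 in⁴.
Horizontal leg (remainder): 4.85 × 0.55, A = 2.6675 in², y = 0.275 in, Ī = 0.0672432 in⁴.
Centroid: ȳ = ΣA·y / ΣA = 1.33199 in.
Transfer each piece to the horizontal axis through the centroid using Ī + A·d² with d = y − 1.33199:
  vertical leg: d = 1.06801 in → contributes +8.08008 in⁴
  horizontal leg (remainder): d = -1.05699 in → contributes +3.04748 in⁴
Total I = 11.1276 in⁴.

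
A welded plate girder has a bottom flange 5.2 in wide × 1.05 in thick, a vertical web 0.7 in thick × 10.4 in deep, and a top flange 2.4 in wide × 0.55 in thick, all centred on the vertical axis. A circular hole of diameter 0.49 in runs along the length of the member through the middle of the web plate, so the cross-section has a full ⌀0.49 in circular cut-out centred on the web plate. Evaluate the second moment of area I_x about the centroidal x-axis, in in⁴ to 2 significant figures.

I_x ≈ 240 in⁴

Treat the section as a set of non-overlapping primitives; coordinates are from the bounding-box lower-left.
Bottom plate: 5.2 × 1.05, A = 5.46 in², y = 0.525 in, Ī = 0.5016 in⁴.
Web plate: 0.7 × 10.4, A = 7.28 in², y = 6.25 in, Ī = 65.62 in⁴.
Top plate: 2.4 × 0.55, A = 1.32 in², y = 11.73 in, Ī = 0.03328 in⁴.
Hole (subtracted): ⌀0.49, A = 0.1886 in², y = 6.25 in, Ī = 0.00283 in⁴.
Centroid: ȳ = ΣA·y / ΣA = 4.518 in.
Transfer each piece to the centroidal x-axis using Ī + A·d² with d = y − 4.518:
  bottom plate: d = -3.993 in → contributes +87.54 in⁴
  web plate: d = 1.732 in → contributes +87.47 in⁴
  top plate: d = 7.207 in → contributes +68.6 in⁴
  hole: d = 1.732 in → contributes −0.5688 in⁴
Total I = 243 in⁴.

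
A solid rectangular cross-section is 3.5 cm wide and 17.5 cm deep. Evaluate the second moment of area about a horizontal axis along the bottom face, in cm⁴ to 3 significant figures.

I_base ≈ 6250 cm⁴

The section: 3.5 × 17.5, A = 61.25 cm², y = 8.75 cm, Ī = 1563.2 cm⁴.
Transfer it to the bottom edge using Ī + A·d² with d = y − 0:
  the section: d = 8.75 cm → contributes +6252.6 cm⁴
Total I = 6252.6 cm⁴.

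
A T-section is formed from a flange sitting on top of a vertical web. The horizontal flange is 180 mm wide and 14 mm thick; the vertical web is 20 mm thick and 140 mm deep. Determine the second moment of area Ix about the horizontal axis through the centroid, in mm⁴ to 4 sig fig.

Break the section into simple shapes (no overlaps), measuring from the bottom-left corner of the bounding box.
Flange: 180 × 14, A = 2 520 mm², y = 147 mm, Ī = 41 160 mm⁴.
Web: 20 × 140, A = 2 800 mm², y = 70 mm, Ī = 4 573 333 mm⁴.
Centroid: ȳ = ΣA·y / ΣA = 106.474 mm.
Transfer each piece to the horizontal axis through the centroid using Ī + A·d² with d = y − 106.474:
  flange: d = 40.5263 mm → contributes +4 179 963 mm⁴
  web: d = -36.4737 mm → contributes +8 298 256 mm⁴
Total I = 12 478 220 mm⁴.

Ix ≈ 1.248 × 10⁷ mm⁴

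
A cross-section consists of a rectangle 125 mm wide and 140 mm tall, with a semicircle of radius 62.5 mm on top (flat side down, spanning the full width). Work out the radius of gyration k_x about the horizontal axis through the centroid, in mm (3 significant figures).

Decompose the section into non-overlapping parts with the origin at the bottom-left of its bounding rectangle.
Rectangular body: 125 × 140, A = 17 500 mm², y = 70 mm, Ī = 28 583 333 mm⁴.
Semicircular cap: semicircle r = 62.5, A = 6135.9 mm², y = 166.53 mm, Ī = 1 674 758 mm⁴.
Centroid: ȳ = ΣA·y / ΣA = 95.058 mm.
Transfer each piece to the horizontal axis through the centroid using Ī + A·d² with d = y − 95.058:
  rectangular body: d = -25.058 mm → contributes +39 571 868 mm⁴
  semicircular cap: d = 71.468 mm → contributes +33 014 680 mm⁴
Total I = 72 586 547 mm⁴.
Radius of gyration: k = √(I/A) = √(72 586 547 / 23 636) = 55.417 mm.

k_x ≈ 55.4 mm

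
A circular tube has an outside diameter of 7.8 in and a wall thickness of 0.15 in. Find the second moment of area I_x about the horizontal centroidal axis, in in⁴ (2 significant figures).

I_x ≈ 26 in⁴

Decompose the section into non-overlapping parts with the origin at the bottom-left of its bounding rectangle.
Outer circle: ⌀7.8, A = 47.78 in², y = 3.9 in, Ī = 181.7 in⁴.
Bore (subtracted): ⌀7.5, A = 44.18 in², y = 3.9 in, Ī = 155.3 in⁴.
By symmetry the centroid is at mid-height, ȳ = 3.9 in.
All pieces are centred on the horizontal centroidal axis, so I = ΣĪ (holes subtracted) = 26.38 in⁴.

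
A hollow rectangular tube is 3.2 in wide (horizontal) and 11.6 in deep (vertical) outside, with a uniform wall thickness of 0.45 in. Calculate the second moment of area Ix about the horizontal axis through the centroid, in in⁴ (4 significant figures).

Ix ≈ 181.4 in⁴

Treat the section as a set of non-overlapping primitives; coordinates are from the bounding-box lower-left.
Outer rectangle: 3.2 × 11.6, A = 37.12 in², y = 5.8 in, Ī = 416.239 in⁴.
Inner void (subtracted): 2.3 × 10.7, A = 24.61 in², y = 5.8 in, Ī = 234.8 in⁴.
By symmetry the centroid is at mid-height, ȳ = 5.8 in.
All pieces are centred on the horizontal axis through the centroid, so I = ΣĪ (holes subtracted) = 181.439 in⁴.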